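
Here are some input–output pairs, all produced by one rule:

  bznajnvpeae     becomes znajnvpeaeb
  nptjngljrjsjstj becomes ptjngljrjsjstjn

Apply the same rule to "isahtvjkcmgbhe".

What's happening: move the first character to the end.
So "isahtvjkcmgbhe" becomes "sahtvjkcmgbhei".

sahtvjkcmgbhei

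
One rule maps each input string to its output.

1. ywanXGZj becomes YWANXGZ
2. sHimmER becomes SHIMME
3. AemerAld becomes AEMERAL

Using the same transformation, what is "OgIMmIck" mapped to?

Rule — delete the last character, then convert every letter to uppercase.
"OgIMmIck" → "OgIMmIc" → "OGIMMIC".

OGIMMIC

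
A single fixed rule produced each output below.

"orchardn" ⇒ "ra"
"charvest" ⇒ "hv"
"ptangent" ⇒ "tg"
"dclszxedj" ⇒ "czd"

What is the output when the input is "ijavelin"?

The pattern: delete the last character, then keep one character in every 3, starting at position 2 (positions 2nd, 5th, 8th, ...).
"ijavelin" → "je".

je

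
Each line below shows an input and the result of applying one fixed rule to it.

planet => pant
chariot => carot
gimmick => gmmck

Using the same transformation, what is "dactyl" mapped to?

dctl

Each output is the input with this applied: double every character, then keep one character in every 3, starting at position 2 (positions 2nd, 5th, 8th, ...).
Starting from "dactyl": after the first operation, "ddaaccttyyll"; after the second, "dctl".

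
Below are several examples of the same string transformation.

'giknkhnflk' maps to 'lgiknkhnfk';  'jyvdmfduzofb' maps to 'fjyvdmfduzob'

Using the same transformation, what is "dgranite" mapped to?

tdgranie

The rule is to move the last character to the front, then swap the first and last characters.
For "dgranite", step one produces "edgranit"; step two turns that into "tdgranie".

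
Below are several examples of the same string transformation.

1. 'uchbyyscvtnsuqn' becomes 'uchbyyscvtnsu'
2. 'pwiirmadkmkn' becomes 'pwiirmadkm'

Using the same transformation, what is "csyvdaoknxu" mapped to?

Looking at the pairs, the operation is to delete the last 2 characters.
On "csyvdaoknxu" that produces "csyvdaokn".

csyvdaokn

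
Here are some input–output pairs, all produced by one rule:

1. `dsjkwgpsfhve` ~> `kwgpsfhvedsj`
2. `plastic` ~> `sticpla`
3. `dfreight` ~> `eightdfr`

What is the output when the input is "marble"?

Looking at the pairs, the operation is to move the first 3 characters to the end (rotate left by 3).
So "marble" becomes "blemar".

blemar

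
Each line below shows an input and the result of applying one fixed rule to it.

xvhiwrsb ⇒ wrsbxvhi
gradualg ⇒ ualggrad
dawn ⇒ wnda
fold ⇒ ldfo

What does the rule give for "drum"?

umdr

The pattern: swap the front and back halves of the string.
For "drum" the result is "umdr".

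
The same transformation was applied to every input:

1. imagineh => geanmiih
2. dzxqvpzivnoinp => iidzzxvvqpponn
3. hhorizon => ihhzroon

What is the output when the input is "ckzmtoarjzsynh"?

hcazzytsronmkj

In each case the input is transformed by: sort the characters into reverse alphabetical order, then move the last 3 characters to the front (rotate right by 3).
Working it through for "ckzmtoarjzsynh": intermediate "zzytsronmkjhca", final "hcazzytsronmkj".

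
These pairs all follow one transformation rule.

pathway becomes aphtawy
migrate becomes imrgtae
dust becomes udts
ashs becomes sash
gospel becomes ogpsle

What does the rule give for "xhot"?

The transformation: swap each adjacent pair of characters (1↔2, 3↔4, ...).
Doing the same to "xhot": "hxto".

hxto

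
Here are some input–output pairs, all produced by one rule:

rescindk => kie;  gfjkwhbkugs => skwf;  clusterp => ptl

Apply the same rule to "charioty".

Each output is the input with this applied: keep one character in every 3, starting at position 2 (positions 2nd, 5th, 8th, ...), then reverse the string.
Working it through for "charioty": intermediate "hiy", final "yih".

yih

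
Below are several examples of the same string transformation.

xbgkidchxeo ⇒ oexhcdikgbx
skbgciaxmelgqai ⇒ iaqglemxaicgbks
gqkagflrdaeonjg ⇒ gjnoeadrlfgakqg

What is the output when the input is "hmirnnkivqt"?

tqviknnrimh

The transformation: reverse the string.
"hmirnnkivqt" → "tqviknnrimh".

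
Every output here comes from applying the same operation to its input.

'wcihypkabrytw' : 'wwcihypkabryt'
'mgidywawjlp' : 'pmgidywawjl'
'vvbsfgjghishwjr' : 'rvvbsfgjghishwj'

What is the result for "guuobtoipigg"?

The rule is to move the last character to the front.
On "guuobtoipigg" that produces "gguuobtoipig".

gguuobtoipig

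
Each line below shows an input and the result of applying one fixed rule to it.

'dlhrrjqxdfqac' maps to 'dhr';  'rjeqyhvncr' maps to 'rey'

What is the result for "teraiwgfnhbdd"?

In each case the input is transformed by: keep every other character starting from the first (positions 1st, 3rd, 5th, ...), then keep only the first 3 characters.
Working it through for "teraiwgfnhbdd": intermediate "trignbd", final "tri".
(Check on "rjeqyhvncr": → "reyvc" → "rey" ✓)

tri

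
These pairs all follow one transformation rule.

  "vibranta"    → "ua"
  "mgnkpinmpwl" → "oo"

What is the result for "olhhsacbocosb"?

Rule — shift every letter 1 place backward in the alphabet (wrapping around), then keep only the vowels.
"olhhsacbocosb" → "aa".

aa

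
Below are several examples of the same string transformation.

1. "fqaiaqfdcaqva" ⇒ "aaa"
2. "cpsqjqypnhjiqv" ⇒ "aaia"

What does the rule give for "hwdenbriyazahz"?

The rule is to shift every letter 10 places forward in the alphabet (wrapping around), then keep only the vowels.
"hwdenbriyazahz" → "rgnoxlbsikjkrj" → "oi".

oi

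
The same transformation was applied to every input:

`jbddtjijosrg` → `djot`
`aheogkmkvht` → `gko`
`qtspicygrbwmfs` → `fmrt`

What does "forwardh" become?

fr

What's happening: sort the characters into alphabetical order, then keep one character in every 3, starting at position 3 (positions 3rd, 6th, 9th, ...).
Working it through for "forwardh": intermediate "adfhorrw", final "fr".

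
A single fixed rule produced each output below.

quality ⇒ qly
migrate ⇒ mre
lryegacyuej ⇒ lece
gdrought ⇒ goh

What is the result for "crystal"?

csl

Rule — keep one character in every 3, starting at position 1 (positions 1st, 4th, 7th, ...).
On "crystal" that produces "csl".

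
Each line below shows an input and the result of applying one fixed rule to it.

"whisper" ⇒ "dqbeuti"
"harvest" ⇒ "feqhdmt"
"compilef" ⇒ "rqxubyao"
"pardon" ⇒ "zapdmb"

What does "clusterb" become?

ndqfegxo

The pattern: shift every letter 12 places forward in the alphabet (wrapping around), then reverse the string.
On "clusterb": the first step gives "oxgefqdn", and the second then gives "ndqfegxo".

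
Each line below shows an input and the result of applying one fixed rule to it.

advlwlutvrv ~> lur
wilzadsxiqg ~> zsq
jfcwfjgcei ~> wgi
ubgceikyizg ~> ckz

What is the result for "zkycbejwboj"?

cjo

Rule — delete the first 2 characters, then keep one character in every 3, starting at position 2 (positions 2nd, 5th, 8th, ...).
Starting from "zkycbejwboj": after the first operation, "ycbejwboj"; after the second, "cjo".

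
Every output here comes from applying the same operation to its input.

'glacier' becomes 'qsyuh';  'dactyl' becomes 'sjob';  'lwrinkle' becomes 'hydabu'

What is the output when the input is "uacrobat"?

sherqj

Rule — shift every letter 10 places backward in the alphabet (wrapping around), then delete the first 2 characters.
"uacrobat" → "kqsherqj" → "sherqj".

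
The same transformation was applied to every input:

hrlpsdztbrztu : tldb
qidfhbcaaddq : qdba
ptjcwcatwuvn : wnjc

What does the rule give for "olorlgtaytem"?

yomg

The pattern: keep one character in every 3, starting at position 3 (positions 3rd, 6th, 9th, ...), then sort the characters into reverse alphabetical order.
Applying both steps to "olorlgtaytem": "ogym", then "yomg".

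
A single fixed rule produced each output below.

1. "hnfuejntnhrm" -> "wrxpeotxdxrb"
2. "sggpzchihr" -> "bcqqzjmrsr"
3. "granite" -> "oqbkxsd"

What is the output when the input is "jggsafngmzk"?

utqqckpxqwj

Looking at the pairs, the operation is to shift every letter 10 places forward in the alphabet (wrapping around), then move the last character to the front.
On "jggsafngmzk": the first step gives "tqqckpxqwju", and the second then gives "utqqckpxqwj".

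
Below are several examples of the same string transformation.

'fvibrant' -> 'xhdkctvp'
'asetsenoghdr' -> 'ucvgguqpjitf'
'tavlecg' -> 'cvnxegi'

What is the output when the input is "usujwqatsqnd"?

The pattern: swap each adjacent pair of characters (1↔2, 3↔4, ...), then shift every letter 2 places forward in the alphabet (wrapping around).
Starting from "usujwqatsqnd": after the first operation, "sujuqwtaqsdn"; after the second, "uwlwsyvcsufp".

uwlwsyvcsufp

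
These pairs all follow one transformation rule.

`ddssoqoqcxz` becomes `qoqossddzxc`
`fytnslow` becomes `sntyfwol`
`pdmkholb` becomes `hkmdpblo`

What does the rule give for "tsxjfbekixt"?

In each case the input is transformed by: reverse the string, then move the first 3 characters to the end (rotate left by 3).
"tsxjfbekixt" → "txikebfjxst" → "kebfjxsttxi".

kebfjxsttxi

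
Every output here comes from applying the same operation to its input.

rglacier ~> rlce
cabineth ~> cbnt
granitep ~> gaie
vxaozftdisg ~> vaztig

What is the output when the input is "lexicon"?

The rule is to keep every other character starting from the first (positions 1st, 3rd, 5th, ...).
For "lexicon" the result is "lxcn".

lxcn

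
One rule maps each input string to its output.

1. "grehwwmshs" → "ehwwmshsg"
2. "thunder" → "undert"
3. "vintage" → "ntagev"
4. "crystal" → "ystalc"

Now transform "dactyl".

The pattern: move the first 2 characters to the end (rotate left by 2), then delete the last character.
So "dactyl" becomes "ctyld".

ctyld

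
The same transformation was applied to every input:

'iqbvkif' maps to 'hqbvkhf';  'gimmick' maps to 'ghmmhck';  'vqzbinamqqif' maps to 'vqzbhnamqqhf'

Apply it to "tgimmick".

Looking at the pairs, the operation is to replace every "i" with "h".
For "tgimmick" the result is "tghmmhck".

tghmmhck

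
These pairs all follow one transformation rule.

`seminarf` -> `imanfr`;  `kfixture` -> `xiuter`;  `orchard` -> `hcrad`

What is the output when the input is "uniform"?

In each case the input is transformed by: swap each adjacent pair of characters (1↔2, 3↔4, ...), then delete the first 2 characters.
For "uniform", step one produces "nufirom"; step two turns that into "firom".

firom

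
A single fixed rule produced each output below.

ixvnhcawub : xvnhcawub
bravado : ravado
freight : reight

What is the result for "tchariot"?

The pattern: delete the first character.
Applying that to "tchariot" gives "chariot".

chariot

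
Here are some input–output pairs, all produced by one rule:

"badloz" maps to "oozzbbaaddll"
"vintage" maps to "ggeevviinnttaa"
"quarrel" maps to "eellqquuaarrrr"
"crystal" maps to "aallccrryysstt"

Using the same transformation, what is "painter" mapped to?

Rule — move the last 2 characters to the front (rotate right by 2), then double every character.
On "painter" that produces "eerrppaaiinntt".

eerrppaaiinntt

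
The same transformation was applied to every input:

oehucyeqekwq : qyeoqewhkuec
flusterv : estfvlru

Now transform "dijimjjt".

jimdtijj

The rule is to take characters alternately from the front and the back (1st, last, 2nd, 2nd-last, ...), then move the last 3 characters to the front (rotate right by 3).
On "dijimjjt": the first step gives "dtijjjim", and the second then gives "jimdtijj".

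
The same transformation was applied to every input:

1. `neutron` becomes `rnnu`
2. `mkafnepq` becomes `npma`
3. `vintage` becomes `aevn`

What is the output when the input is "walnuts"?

The transformation: keep every other character starting from the first (positions 1st, 3rd, 5th, ...), then swap the front and back halves of the string.
"walnuts" → "wlus" → "uswl".

uswl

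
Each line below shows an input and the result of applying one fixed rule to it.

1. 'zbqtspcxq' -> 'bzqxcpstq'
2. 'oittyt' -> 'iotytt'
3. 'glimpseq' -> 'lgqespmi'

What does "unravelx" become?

The transformation: move the first 2 characters to the end (rotate left by 2), then reverse the string.
Applying both steps to "unravelx": "ravelxun", then "nuxlevar".

nuxlevar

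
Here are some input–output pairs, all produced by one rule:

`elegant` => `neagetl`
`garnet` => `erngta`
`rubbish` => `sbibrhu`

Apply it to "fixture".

The pattern: take characters alternately from the front and the back (1st, last, 2nd, 2nd-last, ...), then move the first 3 characters to the end (rotate left by 3).
Working it through for "fixture": intermediate "feirxut", final "rxutfei".
(Check on "elegant": → "etlneag" → "neagetl" ✓)

rxutfei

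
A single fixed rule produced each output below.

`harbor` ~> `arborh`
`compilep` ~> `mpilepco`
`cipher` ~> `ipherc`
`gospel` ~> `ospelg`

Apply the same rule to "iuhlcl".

Rule — swap the front and back halves of the string, then move the last 2 characters to the front (rotate right by 2).
Working it through for "iuhlcl": intermediate "lcliuh", final "uhlcli".

uhlcli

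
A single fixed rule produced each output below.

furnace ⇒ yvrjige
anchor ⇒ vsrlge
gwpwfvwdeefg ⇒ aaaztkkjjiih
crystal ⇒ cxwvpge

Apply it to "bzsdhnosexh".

What's happening: sort the characters into reverse alphabetical order, then shift every letter 4 places forward in the alphabet (wrapping around).
Working it through for "bzsdhnosexh": intermediate "zxssonhhedb", final "dbwwsrllihf".

dbwwsrllihf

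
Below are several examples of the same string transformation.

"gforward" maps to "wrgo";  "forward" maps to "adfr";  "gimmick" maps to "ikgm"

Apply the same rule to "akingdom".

The transformation: keep every other character starting from the first (positions 1st, 3rd, 5th, ...), then swap the front and back halves of the string.
"akingdom" → "aigo" → "goai".

goai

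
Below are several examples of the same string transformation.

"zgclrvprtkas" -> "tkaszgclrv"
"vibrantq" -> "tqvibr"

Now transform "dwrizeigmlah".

Rule — swap the front and back halves of the string, then delete the first 2 characters.
Doing the same to "dwrizeigmlah": "mlahdwrize".

mlahdwrize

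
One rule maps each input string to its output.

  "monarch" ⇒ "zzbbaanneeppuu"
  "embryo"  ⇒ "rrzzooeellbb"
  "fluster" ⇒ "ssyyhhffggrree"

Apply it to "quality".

Looking at the pairs, the operation is to shift every letter 13 places forward in the alphabet (wrapping around) — i.e. ROT13, then double every character.
Applying both steps to "quality": "dhnyvgl", then "ddhhnnyyvvggll".

ddhhnnyyvvggll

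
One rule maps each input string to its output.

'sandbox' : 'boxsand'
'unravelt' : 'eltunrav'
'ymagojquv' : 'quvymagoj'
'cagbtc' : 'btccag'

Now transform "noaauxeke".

ekenoaaux

Looking at the pairs, the operation is to move the last 3 characters to the front (rotate right by 3).
On "noaauxeke" that produces "ekenoaaux".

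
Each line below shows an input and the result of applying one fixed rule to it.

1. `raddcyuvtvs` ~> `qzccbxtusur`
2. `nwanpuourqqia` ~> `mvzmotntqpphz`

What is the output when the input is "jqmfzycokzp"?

The pattern: shift every letter 1 place backward in the alphabet (wrapping around).
So "jqmfzycokzp" becomes "ipleyxbnjyo".

ipleyxbnjyo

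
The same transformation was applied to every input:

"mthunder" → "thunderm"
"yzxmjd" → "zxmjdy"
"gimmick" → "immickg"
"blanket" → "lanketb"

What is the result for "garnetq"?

Looking at the pairs, the operation is to move the first character to the end.
Applying that to "garnetq" gives "arnetqg".

arnetqg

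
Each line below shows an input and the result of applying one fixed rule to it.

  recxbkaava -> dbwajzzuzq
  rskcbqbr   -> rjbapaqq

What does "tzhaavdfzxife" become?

What's happening: shift every letter 1 place backward in the alphabet (wrapping around), then move the first character to the end.
"tzhaavdfzxife" → "sygzzuceywhed" → "ygzzuceywheds".

ygzzuceywheds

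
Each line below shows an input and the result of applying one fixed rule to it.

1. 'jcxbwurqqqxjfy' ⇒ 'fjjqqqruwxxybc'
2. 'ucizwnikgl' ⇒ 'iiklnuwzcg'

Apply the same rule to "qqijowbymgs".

In each case the input is transformed by: sort the characters into alphabetical order, then move the first 2 characters to the end (rotate left by 2).
Working it through for "qqijowbymgs": intermediate "bgijmoqqswy", final "ijmoqqswybg".
(Check on "ucizwnikgl": → "cgiiklnuwz" → "iiklnuwzcg" ✓)

ijmoqqswybg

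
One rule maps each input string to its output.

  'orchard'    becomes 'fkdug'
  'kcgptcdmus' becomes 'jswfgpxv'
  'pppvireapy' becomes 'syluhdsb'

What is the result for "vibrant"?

Each output is the input with this applied: delete the first 2 characters, then shift every letter 3 places forward in the alphabet (wrapping around).
Working it through for "vibrant": intermediate "brant", final "eudqw".
(Check on "pppvireapy": → "pvireapy" → "syluhdsb" ✓)

eudqw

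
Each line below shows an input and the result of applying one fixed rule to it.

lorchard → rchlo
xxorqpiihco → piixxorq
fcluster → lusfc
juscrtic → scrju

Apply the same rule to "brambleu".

The pattern: delete the last 3 characters, then move the last 3 characters to the front (rotate right by 3).
On "brambleu": the first step gives "bramb", and the second then gives "ambbr".

ambbr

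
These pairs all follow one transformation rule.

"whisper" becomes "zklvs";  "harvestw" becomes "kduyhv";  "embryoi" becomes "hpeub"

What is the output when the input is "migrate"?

Each output is the input with this applied: shift every letter 3 places forward in the alphabet (wrapping around), then delete the last 2 characters.
Doing the same to "migrate": "pljud".

pljud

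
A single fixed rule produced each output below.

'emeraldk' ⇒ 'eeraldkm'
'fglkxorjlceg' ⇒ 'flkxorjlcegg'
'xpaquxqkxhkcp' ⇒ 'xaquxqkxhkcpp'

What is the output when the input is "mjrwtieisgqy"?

The pattern: move the first character to the end, then swap the first and last characters.
On "mjrwtieisgqy" that produces "mrwtieisgqyj".

mrwtieisgqyj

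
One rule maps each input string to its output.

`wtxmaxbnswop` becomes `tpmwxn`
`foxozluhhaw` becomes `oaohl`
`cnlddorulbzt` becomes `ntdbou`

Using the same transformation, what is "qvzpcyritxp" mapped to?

The pattern: keep every other character starting from the second (positions 2nd, 4th, 6th, ...), then take characters alternately from the front and the back (1st, last, 2nd, 2nd-last, ...).
Applying both steps to "qvzpcyritxp": "vpyix", then "vxpiy".
(Check on "wtxmaxbnswop": → "tmxnwp" → "tpmwxn" ✓)

vxpiy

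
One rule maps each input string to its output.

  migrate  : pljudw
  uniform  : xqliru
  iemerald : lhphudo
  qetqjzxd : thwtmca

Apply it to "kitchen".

nlwfkh

In each case the input is transformed by: delete the last character, then shift every letter 3 places forward in the alphabet (wrapping around).
Applying both steps to "kitchen": "kitche", then "nlwfkh".
(Check on "uniform": → "unifor" → "xqliru" ✓)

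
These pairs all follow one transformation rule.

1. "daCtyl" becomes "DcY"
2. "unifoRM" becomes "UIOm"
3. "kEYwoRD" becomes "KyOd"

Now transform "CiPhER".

cpe

Each output is the input with this applied: flip the case of every letter, then keep every other character starting from the first (positions 1st, 3rd, 5th, ...).
"CiPhER" → "cIpHer" → "cpe".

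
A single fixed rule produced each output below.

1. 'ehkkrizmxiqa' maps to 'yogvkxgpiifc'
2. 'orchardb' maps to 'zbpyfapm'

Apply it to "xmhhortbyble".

Looking at the pairs, the operation is to reverse the string, then shift every letter 2 places backward in the alphabet (wrapping around).
Working it through for "xmhhortbyble": intermediate "elbybtrohhmx", final "cjzwzrpmffkv".

cjzwzrpmffkv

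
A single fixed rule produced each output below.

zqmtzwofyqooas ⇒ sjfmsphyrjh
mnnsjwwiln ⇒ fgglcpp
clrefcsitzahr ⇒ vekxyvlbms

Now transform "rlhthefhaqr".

keamaxya

The pattern: delete the last 3 characters, then shift every letter 7 places backward in the alphabet (wrapping around).
"rlhthefhaqr" → "rlhthefh" → "keamaxya".
(Check on "clrefcsitzahr": → "clrefcsitz" → "vekxyvlbms" ✓)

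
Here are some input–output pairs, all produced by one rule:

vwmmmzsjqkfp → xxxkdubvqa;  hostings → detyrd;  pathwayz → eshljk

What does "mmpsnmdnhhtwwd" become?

adyxoyssehho

In each case the input is transformed by: delete the first 2 characters, then shift every letter 11 places forward in the alphabet (wrapping around).
For "mmpsnmdnhhtwwd", step one produces "psnmdnhhtwwd"; step two turns that into "adyxoyssehho".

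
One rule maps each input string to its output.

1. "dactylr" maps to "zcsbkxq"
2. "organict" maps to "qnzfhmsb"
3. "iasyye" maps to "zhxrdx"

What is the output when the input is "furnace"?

Rule — swap each adjacent pair of characters (1↔2, 3↔4, ...), then shift every letter 1 place backward in the alphabet (wrapping around).
"furnace" → "ufnrcae" → "temqbzd".

temqbzd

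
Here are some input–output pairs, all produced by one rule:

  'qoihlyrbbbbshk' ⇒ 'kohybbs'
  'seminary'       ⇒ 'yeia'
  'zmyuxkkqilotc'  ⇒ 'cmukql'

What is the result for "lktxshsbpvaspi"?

ikxhbvs

In each case the input is transformed by: move the last 2 characters to the front (rotate right by 2), then keep every other character starting from the second (positions 2nd, 4th, 6th, ...).
On "lktxshsbpvaspi" that produces "ikxhbvs".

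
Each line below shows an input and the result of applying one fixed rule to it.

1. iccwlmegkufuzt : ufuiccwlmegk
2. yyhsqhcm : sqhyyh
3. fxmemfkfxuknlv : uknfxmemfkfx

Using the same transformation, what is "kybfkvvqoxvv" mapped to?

qoxkybfkvv

The pattern: delete the last 2 characters, then move the last 3 characters to the front (rotate right by 3).
"kybfkvvqoxvv" → "kybfkvvqox" → "qoxkybfkvv".
(Check on "fxmemfkfxuknlv": → "fxmemfkfxukn" → "uknfxmemfkfx" ✓)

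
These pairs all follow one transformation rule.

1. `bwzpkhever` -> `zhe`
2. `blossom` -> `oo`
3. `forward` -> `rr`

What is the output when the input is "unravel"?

Rule — keep one character in every 3, starting at position 3 (positions 3rd, 6th, 9th, ...).
On "unravel" that produces "re".

re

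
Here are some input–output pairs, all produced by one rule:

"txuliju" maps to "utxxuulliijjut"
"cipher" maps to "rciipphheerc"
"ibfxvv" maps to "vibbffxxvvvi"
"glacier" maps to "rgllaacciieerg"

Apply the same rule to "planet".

tpllaanneetp

Rule — double every character, then swap the first and last characters.
Applying both steps to "planet": "ppllaanneett", then "tpllaanneetp".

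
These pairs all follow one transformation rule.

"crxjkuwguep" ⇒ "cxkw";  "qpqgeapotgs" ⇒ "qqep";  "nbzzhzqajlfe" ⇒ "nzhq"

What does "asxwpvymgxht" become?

The rule is to keep every other character starting from the first (positions 1st, 3rd, 5th, ...), then keep only the first 4 characters.
For "asxwpvymgxht", step one produces "axpygh"; step two turns that into "axpy".

axpy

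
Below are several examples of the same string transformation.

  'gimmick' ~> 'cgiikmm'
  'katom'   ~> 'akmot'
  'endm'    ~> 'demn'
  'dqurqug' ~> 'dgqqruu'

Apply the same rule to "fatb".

In each case the input is transformed by: sort the characters into alphabetical order.
"fatb" → "abft".

abft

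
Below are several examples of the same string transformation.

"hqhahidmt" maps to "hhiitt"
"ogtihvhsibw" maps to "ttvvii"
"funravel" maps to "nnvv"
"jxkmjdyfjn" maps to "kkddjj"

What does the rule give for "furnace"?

Rule — keep one character in every 3, starting at position 3 (positions 3rd, 6th, 9th, ...), then double every character.
"furnace" → "rrcc".

rrcc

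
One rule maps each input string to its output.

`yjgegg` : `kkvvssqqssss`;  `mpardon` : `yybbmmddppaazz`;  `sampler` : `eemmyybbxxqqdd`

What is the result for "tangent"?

ffmmzzssqqzzff

Rule — shift every letter 12 places forward in the alphabet (wrapping around), then double every character.
On "tangent": the first step gives "fmzsqzf", and the second then gives "ffmmzzssqqzzff".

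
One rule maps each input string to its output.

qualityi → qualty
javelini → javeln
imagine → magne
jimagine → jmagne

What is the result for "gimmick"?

In each case the input is transformed by: remove every "i".
"gimmick" → "gmmck".

gmmck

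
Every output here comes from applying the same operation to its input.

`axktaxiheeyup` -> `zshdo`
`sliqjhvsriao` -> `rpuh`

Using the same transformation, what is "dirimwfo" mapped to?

The pattern: keep one character in every 3, starting at position 1 (positions 1st, 4th, 7th, ...), then shift every letter 1 place backward in the alphabet (wrapping around).
Working it through for "dirimwfo": intermediate "dif", final "che".

che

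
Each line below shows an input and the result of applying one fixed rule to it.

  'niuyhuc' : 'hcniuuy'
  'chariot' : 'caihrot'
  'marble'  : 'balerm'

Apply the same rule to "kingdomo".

gdkinmoo

The rule is to sort the characters into alphabetical order, then swap each adjacent pair of characters (1↔2, 3↔4, ...).
For "kingdomo", step one produces "dgikmnoo"; step two turns that into "gdkinmoo".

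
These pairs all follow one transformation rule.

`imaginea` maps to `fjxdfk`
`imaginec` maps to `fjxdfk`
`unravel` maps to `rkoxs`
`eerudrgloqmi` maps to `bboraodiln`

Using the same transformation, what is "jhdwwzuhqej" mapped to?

geattwren

The rule is to shift every letter 3 places backward in the alphabet (wrapping around), then delete the last 2 characters.
Working it through for "jhdwwzuhqej": intermediate "geattwrenbg", final "geattwren".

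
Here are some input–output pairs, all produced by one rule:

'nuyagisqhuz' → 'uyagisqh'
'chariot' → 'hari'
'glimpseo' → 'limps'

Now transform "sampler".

ampl

In each case the input is transformed by: move the first character to the end, then delete the last 3 characters.
Starting from "sampler": after the first operation, "amplers"; after the second, "ampl".
(Check on "nuyagisqhuz": → "uyagisqhuzn" → "uyagisqh" ✓)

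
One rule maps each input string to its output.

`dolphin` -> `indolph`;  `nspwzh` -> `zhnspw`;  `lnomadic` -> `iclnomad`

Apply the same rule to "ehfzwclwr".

wrehfzwcl

Looking at the pairs, the operation is to move the last 2 characters to the front (rotate right by 2).
So "ehfzwclwr" becomes "wrehfzwcl".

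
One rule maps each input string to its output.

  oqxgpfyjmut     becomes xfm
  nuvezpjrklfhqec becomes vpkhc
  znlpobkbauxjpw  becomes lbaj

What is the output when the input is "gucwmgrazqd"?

cgz

In each case the input is transformed by: keep one character in every 3, starting at position 3 (positions 3rd, 6th, 9th, ...).
Applying that to "gucwmgrazqd" gives "cgz".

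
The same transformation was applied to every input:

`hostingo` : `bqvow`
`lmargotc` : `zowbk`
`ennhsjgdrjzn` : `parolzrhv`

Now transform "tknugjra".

corzi

Looking at the pairs, the operation is to shift every letter 8 places forward in the alphabet (wrapping around), then delete the first 3 characters.
On "tknugjra": the first step gives "bsvcorzi", and the second then gives "corzi".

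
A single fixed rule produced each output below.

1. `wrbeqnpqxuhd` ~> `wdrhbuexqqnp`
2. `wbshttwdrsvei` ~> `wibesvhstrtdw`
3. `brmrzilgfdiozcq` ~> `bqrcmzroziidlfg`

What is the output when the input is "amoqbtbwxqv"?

The transformation: take characters alternately from the front and the back (1st, last, 2nd, 2nd-last, ...).
"amoqbtbwxqv" → "avmqoxqwbbt".

avmqoxqwbbt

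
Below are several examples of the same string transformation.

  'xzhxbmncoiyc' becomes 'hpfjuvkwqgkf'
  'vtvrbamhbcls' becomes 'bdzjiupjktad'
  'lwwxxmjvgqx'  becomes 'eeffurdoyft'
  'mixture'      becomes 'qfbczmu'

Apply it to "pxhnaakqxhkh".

Looking at the pairs, the operation is to move the first character to the end, then shift every letter 8 places forward in the alphabet (wrapping around).
Starting from "pxhnaakqxhkh": after the first operation, "xhnaakqxhkhp"; after the second, "fpviisyfpspx".
(Check on "vtvrbamhbcls": → "tvrbamhbclsv" → "bdzjiupjktad" ✓)

fpviisyfpspx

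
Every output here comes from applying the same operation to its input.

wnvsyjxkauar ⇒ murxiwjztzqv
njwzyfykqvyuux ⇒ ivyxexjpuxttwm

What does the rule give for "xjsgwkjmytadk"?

In each case the input is transformed by: shift every letter 1 place backward in the alphabet (wrapping around), then move the first character to the end.
Working it through for "xjsgwkjmytadk": intermediate "wirfvjilxszcj", final "irfvjilxszcjw".

irfvjilxszcjw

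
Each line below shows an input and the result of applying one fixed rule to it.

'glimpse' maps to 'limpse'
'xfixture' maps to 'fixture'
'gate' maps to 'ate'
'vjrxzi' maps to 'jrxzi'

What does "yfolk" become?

folk

Looking at the pairs, the operation is to delete the first character.
Applying that to "yfolk" gives "folk".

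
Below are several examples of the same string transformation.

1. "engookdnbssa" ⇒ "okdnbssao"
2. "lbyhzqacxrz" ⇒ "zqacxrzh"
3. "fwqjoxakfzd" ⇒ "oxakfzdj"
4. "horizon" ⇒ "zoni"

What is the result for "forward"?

The rule is to delete the first 3 characters, then move the first character to the end.
For "forward" the result is "ardw".

ardw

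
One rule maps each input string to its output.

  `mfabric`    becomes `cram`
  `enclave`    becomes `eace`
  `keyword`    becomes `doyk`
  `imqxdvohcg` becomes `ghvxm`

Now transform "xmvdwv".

vdm

The rule is to reverse the string, then keep every other character starting from the first (positions 1st, 3rd, 5th, ...).
Working it through for "xmvdwv": intermediate "vwdvmx", final "vdm".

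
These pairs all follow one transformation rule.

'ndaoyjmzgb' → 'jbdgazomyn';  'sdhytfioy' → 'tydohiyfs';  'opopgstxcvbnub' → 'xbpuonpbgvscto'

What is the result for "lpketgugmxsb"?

ubpskxemtggl

The pattern: take characters alternately from the front and the back (1st, last, 2nd, 2nd-last, ...), then swap the first and last characters.
On "lpketgugmxsb": the first step gives "lbpskxemtggu", and the second then gives "ubpskxemtggl".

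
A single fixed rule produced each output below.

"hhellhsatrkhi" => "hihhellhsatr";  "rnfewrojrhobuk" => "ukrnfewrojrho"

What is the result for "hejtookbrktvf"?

vfhejtookbrk

The transformation: move the last 3 characters to the front (rotate right by 3), then delete the first character.
Working it through for "hejtookbrktvf": intermediate "tvfhejtookbrk", final "vfhejtookbrk".
(Check on "hhellhsatrkhi": → "khihhellhsatr" → "hihhellhsatr" ✓)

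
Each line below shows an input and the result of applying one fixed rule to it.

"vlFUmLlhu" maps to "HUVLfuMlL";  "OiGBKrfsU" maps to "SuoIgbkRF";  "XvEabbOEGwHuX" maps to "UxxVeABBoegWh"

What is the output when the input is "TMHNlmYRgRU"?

rutmhnLMyrG

Each output is the input with this applied: flip the case of every letter, then move the last 2 characters to the front (rotate right by 2).
Starting from "TMHNlmYRgRU": after the first operation, "tmhnLMyrGru"; after the second, "rutmhnLMyrG".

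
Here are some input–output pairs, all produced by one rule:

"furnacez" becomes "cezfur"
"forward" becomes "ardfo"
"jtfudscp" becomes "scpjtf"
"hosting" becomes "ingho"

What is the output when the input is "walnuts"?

utswa

The pattern: move the last 3 characters to the front (rotate right by 3), then delete the last 2 characters.
For "walnuts", step one produces "utswaln"; step two turns that into "utswa".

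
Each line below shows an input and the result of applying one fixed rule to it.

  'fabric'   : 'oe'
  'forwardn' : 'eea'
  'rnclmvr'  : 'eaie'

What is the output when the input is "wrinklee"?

The transformation: shift every letter 13 places forward in the alphabet (wrapping around) — i.e. ROT13, then keep only the vowels.
Applying both steps to "wrinklee": "jevaxyrr", then "ea".

ea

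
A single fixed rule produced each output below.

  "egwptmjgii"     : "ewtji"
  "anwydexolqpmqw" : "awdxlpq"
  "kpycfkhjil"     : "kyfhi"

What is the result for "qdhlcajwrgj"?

Looking at the pairs, the operation is to keep every other character starting from the first (positions 1st, 3rd, 5th, ...).
On "qdhlcajwrgj" that produces "qhcjrj".

qhcjrj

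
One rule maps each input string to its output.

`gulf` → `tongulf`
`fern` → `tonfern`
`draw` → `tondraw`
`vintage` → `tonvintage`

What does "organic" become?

tonorganic

In each case the input is transformed by: prepend "ton".
For "organic" the result is "tonorganic".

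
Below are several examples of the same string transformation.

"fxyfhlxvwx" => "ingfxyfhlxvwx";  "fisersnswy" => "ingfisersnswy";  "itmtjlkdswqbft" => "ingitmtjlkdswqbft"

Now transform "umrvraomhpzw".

ingumrvraomhpzw

Each output is the input with this applied: prepend "ing".
Applying that to "umrvraomhpzw" gives "ingumrvraomhpzw".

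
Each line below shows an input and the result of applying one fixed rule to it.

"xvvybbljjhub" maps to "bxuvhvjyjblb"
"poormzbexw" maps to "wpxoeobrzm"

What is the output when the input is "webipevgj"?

What's happening: take characters alternately from the front and the back (1st, last, 2nd, 2nd-last, ...), then swap each adjacent pair of characters (1↔2, 3↔4, ...).
Applying both steps to "webipevgj": "wjegbviep", then "jwgevbeip".

jwgevbeip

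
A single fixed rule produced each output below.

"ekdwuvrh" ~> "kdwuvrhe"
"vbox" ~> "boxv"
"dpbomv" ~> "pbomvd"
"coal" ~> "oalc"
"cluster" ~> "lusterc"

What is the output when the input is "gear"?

earg

The transformation: move the first character to the end.
Applying that to "gear" gives "earg".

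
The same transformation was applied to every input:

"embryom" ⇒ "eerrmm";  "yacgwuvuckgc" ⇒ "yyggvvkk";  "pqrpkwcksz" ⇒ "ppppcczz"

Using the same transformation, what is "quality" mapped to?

Rule — keep one character in every 3, starting at position 1 (positions 1st, 4th, 7th, ...), then double every character.
Applying both steps to "quality": "qly", then "qqllyy".

qqllyy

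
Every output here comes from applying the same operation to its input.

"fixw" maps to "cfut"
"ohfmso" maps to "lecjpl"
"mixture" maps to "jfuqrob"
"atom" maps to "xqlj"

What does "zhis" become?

The pattern: shift every letter 3 places backward in the alphabet (wrapping around).
So "zhis" becomes "wefp".

wefp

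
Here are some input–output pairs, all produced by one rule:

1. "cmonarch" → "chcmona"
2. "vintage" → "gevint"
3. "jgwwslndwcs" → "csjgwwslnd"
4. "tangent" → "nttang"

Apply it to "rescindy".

The pattern: move the last 3 characters to the front (rotate right by 3), then delete the first character.
So "rescindy" becomes "dyresci".

dyresci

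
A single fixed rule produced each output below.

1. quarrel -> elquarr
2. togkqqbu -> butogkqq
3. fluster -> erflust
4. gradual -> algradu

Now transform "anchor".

oranch

Each output is the input with this applied: move the last 2 characters to the front (rotate right by 2).
For "anchor" the result is "oranch".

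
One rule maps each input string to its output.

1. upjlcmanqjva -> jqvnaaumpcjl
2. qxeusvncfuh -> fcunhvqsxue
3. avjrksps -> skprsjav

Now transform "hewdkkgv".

The pattern: move the last 3 characters to the front (rotate right by 3), then take characters alternately from the front and the back (1st, last, 2nd, 2nd-last, ...).
For "hewdkkgv", step one produces "kgvhewdk"; step two turns that into "kkgdvwhe".
(Check on "upjlcmanqjva": → "jvaupjlcmanq" → "jqvnaaumpcjl" ✓)

kkgdvwhe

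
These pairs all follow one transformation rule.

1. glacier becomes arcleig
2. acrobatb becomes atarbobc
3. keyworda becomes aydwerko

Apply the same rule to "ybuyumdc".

bycydumu

Each output is the input with this applied: sort the characters into alphabetical order, then take characters alternately from the front and the back (1st, last, 2nd, 2nd-last, ...).
Applying that to "ybuyumdc" gives "bycydumu".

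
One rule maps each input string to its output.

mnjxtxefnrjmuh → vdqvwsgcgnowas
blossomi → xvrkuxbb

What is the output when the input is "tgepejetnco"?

wlxcpnynsnc

Looking at the pairs, the operation is to move the last 3 characters to the front (rotate right by 3), then shift every letter 9 places forward in the alphabet (wrapping around).
For "tgepejetnco" the result is "wlxcpnynsnc".
(Check on "blossomi": → "omibloss" → "xvrkuxbb" ✓)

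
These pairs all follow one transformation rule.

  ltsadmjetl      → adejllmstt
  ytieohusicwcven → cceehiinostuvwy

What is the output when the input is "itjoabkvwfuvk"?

The transformation: sort the characters into alphabetical order.
Doing the same to "itjoabkvwfuvk": "abfijkkotuvvw".

abfijkkotuvvw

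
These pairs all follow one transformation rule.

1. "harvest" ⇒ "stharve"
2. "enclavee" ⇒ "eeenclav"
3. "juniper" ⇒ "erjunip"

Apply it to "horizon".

In each case the input is transformed by: move the last 2 characters to the front (rotate right by 2).
For "horizon" the result is "onhoriz".

onhoriz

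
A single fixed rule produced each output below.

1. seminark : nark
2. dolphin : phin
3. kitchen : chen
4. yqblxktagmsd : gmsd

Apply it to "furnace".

nace

In each case the input is transformed by: keep only the last 4 characters.
For "furnace" the result is "nace".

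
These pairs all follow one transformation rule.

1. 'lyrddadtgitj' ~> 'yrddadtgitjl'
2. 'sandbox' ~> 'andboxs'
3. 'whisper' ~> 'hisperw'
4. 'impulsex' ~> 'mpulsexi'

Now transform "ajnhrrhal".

Each output is the input with this applied: move the first character to the end.
For "ajnhrrhal" the result is "jnhrrhala".

jnhrrhala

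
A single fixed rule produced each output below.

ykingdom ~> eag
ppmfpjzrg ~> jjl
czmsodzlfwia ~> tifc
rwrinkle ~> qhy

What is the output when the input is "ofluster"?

The rule is to keep one character in every 3, starting at position 2 (positions 2nd, 5th, 8th, ...), then shift every letter 6 places backward in the alphabet (wrapping around).
Working it through for "ofluster": intermediate "fsr", final "zml".

zml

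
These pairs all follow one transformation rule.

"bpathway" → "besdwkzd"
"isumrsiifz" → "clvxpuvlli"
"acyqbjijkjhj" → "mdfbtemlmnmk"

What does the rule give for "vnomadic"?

fyqrpdgl

What's happening: shift every letter 3 places forward in the alphabet (wrapping around), then move the last character to the front.
Working it through for "vnomadic": intermediate "yqrpdglf", final "fyqrpdgl".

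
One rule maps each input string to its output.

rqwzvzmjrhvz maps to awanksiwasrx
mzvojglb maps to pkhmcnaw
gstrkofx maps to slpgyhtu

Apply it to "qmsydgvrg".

In each case the input is transformed by: move the first 3 characters to the end (rotate left by 3), then shift every letter 1 place forward in the alphabet (wrapping around).
"qmsydgvrg" → "ydgvrgqms" → "zehwshrnt".

zehwshrnt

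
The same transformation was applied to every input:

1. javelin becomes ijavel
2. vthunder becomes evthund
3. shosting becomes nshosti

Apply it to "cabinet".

ecabin

The rule is to delete the last character, then move the last character to the front.
Working it through for "cabinet": intermediate "cabine", final "ecabin".
(Check on "vthunder": → "vthunde" → "evthund" ✓)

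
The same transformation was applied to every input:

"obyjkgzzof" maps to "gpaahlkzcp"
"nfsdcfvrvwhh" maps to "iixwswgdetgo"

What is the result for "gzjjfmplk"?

lmqngkkah

The pattern: shift every letter 1 place forward in the alphabet (wrapping around), then reverse the string.
Doing the same to "gzjjfmplk": "lmqngkkah".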